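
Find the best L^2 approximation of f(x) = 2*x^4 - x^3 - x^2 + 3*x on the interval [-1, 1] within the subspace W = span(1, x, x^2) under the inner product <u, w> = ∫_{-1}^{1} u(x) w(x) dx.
g(x) = 5*x^2/7 + 12*x/5 - 6/35

The best approximation g ∈ W is the orthogonal projection of f onto W. Writing g = a_0 + a_1 x + a_2 x^2, the coefficients solve the normal equations G · a = b where
  G_{ij} = <φ_i, φ_j> and b_i = <f, φ_i>, with φ_0 = 1, φ_1 = x, φ_2 = x^2.
G =
  [2, 0, 2/3]
  [0, 2/3, 0]
  [2/3, 0, 2/5],
b = (2/15, 8/5, 6/35).
Solving gives a_0 = -6/35, a_1 = 12/5, a_2 = 5/7, so
  g(x) = 5*x^2/7 + 12*x/5 - 6/35.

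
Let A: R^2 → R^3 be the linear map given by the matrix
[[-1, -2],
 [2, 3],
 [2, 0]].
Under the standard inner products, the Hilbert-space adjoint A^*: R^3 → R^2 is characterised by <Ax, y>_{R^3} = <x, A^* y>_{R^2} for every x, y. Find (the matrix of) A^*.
A^* = A^T =
[[-1, 2, 2],
 [-2, 3, 0]]

For real matrices with standard dot products, the defining identity <Ax, y> = <x, A^* y> gives (Ax)^T y = x^T (A^*) y, i.e. x^T A^T y = x^T (A^*) y. Since this holds for all x, y, we must have A^* = A^T. Therefore
A^* =
[[-1, 2, 2],
 [-2, 3, 0]].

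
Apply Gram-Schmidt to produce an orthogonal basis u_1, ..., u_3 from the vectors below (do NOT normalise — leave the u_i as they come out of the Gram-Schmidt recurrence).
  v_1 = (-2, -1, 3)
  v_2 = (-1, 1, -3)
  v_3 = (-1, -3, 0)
Orthogonal basis:
  u_1 = (-2, -1, 3)
  u_2 = (-15/7, 3/7, -9/7)
  u_3 = (0, -27/10, -9/10)

Apply the Gram-Schmidt recurrence
  u_1 = v_1
  u_i = v_i − Σ_{j<i} ((v_i · u_j) / (u_j · u_j)) · u_j.

Step by step this gives:
  u_1 = (-2, -1, 3)
  u_2 = (-15/7, 3/7, -9/7)
  u_3 = (0, -27/10, -9/10)

Orthogonality check:
  u_2 · u_1 = 0 (should be 0)
  u_3 · u_1 = 0 (should be 0)
  u_3 · u_2 = 0 (should be 0)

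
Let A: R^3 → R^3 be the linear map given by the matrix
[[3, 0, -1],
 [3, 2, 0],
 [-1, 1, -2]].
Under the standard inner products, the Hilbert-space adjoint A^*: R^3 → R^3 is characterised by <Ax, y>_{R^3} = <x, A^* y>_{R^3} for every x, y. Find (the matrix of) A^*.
A^* = A^T =
[[3, 3, -1],
 [0, 2, 1],
 [-1, 0, -2]]

For real matrices with standard dot products, the defining identity <Ax, y> = <x, A^* y> gives (Ax)^T y = x^T (A^*) y, i.e. x^T A^T y = x^T (A^*) y. Since this holds for all x, y, we must have A^* = A^T. Therefore
A^* =
[[3, 3, -1],
 [0, 2, 1],
 [-1, 0, -2]].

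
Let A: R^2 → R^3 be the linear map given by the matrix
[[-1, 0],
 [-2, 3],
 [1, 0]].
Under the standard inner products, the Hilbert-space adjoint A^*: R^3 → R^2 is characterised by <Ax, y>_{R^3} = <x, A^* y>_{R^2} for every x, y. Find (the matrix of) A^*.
A^* = A^T =
[[-1, -2, 1],
 [0, 3, 0]]

For real matrices with standard dot products, the defining identity <Ax, y> = <x, A^* y> gives (Ax)^T y = x^T (A^*) y, i.e. x^T A^T y = x^T (A^*) y. Since this holds for all x, y, we must have A^* = A^T. Therefore
A^* =
[[-1, -2, 1],
 [0, 3, 0]].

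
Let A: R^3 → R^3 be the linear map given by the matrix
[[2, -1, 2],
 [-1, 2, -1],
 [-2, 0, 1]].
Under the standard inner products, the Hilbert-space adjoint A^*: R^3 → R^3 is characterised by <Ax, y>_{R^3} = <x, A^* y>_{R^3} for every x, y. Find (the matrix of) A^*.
A^* = A^T =
[[2, -1, -2],
 [-1, 2, 0],
 [2, -1, 1]]

For real matrices with standard dot products, the defining identity <Ax, y> = <x, A^* y> gives (Ax)^T y = x^T (A^*) y, i.e. x^T A^T y = x^T (A^*) y. Since this holds for all x, y, we must have A^* = A^T. Therefore
A^* =
[[2, -1, -2],
 [-1, 2, 0],
 [2, -1, 1]].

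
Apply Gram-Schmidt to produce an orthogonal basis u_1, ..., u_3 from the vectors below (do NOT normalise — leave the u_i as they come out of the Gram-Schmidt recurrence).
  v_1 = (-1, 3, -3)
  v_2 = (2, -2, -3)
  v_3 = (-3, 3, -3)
Orthogonal basis:
  u_1 = (-1, 3, -3)
  u_2 = (39/19, -41/19, -54/19)
  u_3 = (-225/161, -135/161, -60/161)

Apply the Gram-Schmidt recurrence
  u_1 = v_1
  u_i = v_i − Σ_{j<i} ((v_i · u_j) / (u_j · u_j)) · u_j.

Step by step this gives:
  u_1 = (-1, 3, -3)
  u_2 = (39/19, -41/19, -54/19)
  u_3 = (-225/161, -135/161, -60/161)

Orthogonality check:
  u_2 · u_1 = 0 (should be 0)
  u_3 · u_1 = 0 (should be 0)
  u_3 · u_2 = 0 (should be 0)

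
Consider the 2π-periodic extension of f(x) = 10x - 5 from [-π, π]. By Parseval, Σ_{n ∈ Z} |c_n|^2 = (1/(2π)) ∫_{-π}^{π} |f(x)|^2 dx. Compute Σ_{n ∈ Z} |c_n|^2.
Σ |c_n|^2 = 100π^2/3 + 25

Expand and integrate term by term over [-π, π]:
  ∫ (10x)^2 dx = 100·(2π^3/3); ∫ 2·10·(-5)·x dx = 0 (odd integrand); ∫ (-5)^2 dx = 25·2π.
So (1/(2π)) ∫_{-π}^{π} (10x - 5)^2 dx = 100π^2/3 + 25 = 100π^2/3 + 25.
Parseval ⇒ Σ |c_n|^2 = 100π^2/3 + 25.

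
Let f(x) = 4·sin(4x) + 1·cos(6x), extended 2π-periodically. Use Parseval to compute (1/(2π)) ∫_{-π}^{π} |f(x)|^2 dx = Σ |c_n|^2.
Σ |c_n|^2 = 17/2

Expand |f|^2 and use orthogonality of {sin(nx), cos(mx)} on [-π, π]:
  ∫_{-π}^{π} sin(nx)^2 dx = π, ∫ cos(mx)^2 dx = π, and cross terms integrate to 0.
So ∫_{-π}^{π} f(x)^2 dx = 4^2 · π + 1^2 · π = (16 + 1)π.
Divide by 2π: (16 + 1)/2 = 17/2.
By Parseval, this equals Σ |c_n|^2.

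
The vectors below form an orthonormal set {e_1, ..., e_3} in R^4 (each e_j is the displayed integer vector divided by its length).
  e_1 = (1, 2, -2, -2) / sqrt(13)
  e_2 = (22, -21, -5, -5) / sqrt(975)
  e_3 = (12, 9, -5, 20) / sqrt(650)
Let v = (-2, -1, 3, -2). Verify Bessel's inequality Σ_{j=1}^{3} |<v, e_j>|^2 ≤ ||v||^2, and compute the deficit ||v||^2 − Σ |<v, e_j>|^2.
Σ |<v, e_j>|^2 = 604/39; ||v||^2 = 18; deficit = 98/39

Write each e_j = u_j / sqrt(<u_j, u_j>) where u_j is the displayed integer vector. Then <v, e_j> = <v, u_j> / sqrt(<u_j, u_j>), so |<v, e_j>|^2 = <v, u_j>^2 / <u_j, u_j>.
Coefficients: <v, e_1> = -6/sqrt(13), <v, e_2> = -28/sqrt(975), <v, e_3> = -88/sqrt(650).
Square and sum: Σ |<v, e_j>|^2 = 604/39.
Compute ||v||^2 = v·v = 18.
Deficit = 18 − 604/39 = 98/39 ≥ 0, confirming Bessel's inequality. (The deficit equals ||v − Σ <v,e_j> e_j||^2, the squared distance from v to span{e_j}.)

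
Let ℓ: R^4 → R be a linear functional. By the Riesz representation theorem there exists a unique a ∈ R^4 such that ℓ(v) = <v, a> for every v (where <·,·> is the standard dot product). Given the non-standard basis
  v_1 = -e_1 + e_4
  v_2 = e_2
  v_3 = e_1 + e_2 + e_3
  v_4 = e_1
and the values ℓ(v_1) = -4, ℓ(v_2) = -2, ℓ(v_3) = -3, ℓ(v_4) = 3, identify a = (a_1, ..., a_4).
a = (3, -2, -4, -1)

Write a = (a_1, ..., a_4) in the standard basis. For each basis vector v_i, ℓ(v_i) = <v_i, a> is a linear equation in the a_j's. Collect the n equations into a matrix system V a = ℓ, where row i of V is v_i (expressed in the standard basis). Since V is invertible (lower-triangular with 1s on the diagonal, up to permutation), solve by back-substitution:
  V =
[[-1, 0, 0, 1],
 [0, 1, 0, 0],
 [1, 1, 1, 0],
 [1, 0, 0, 0]]
  V a = (-4, -2, -3, 3)
Solving gives a = (3, -2, -4, -1).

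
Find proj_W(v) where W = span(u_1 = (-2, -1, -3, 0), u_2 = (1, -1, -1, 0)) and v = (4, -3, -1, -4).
proj_W(v) = (80/19, -47/19, -25/19, 0)

Set up U = [u_1 | ... | u_2] ∈ R^(4×2). The projector onto W = col(U) is P = U (U^T U)^(-1) U^T.
Compute U^T U =
  [14, 2]
  [2, 3],
and U^T v = (-2, 8).
Solve U^T U · c = U^T v for the coefficients: c = (-11/19, 58/19). The projection is proj_W(v) = U c.
Check: (v - proj_W(v)) · u_1 = 0  (should be 0).
Check: (v - proj_W(v)) · u_2 = 0  (should be 0).
Result: proj_W(v) = (80/19, -47/19, -25/19, 0).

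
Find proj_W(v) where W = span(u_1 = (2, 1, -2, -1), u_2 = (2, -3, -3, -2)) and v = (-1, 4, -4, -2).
proj_W(v) = (412/179, 558/179, -324/179, -118/179)

Set up U = [u_1 | ... | u_2] ∈ R^(4×2). The projector onto W = col(U) is P = U (U^T U)^(-1) U^T.
Compute U^T U =
  [10, 9]
  [9, 26],
and U^T v = (12, 2).
Solve U^T U · c = U^T v for the coefficients: c = (294/179, -88/179). The projection is proj_W(v) = U c.
Check: (v - proj_W(v)) · u_1 = 0  (should be 0).
Check: (v - proj_W(v)) · u_2 = 0  (should be 0).
Result: proj_W(v) = (412/179, 558/179, -324/179, -118/179).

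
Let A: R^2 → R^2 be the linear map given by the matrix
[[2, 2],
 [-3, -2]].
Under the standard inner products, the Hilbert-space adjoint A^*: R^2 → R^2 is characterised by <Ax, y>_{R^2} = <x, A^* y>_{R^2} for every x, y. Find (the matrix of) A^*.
A^* = A^T =
[[2, -3],
 [2, -2]]

For real matrices with standard dot products, the defining identity <Ax, y> = <x, A^* y> gives (Ax)^T y = x^T (A^*) y, i.e. x^T A^T y = x^T (A^*) y. Since this holds for all x, y, we must have A^* = A^T. Therefore
A^* =
[[2, -3],
 [2, -2]].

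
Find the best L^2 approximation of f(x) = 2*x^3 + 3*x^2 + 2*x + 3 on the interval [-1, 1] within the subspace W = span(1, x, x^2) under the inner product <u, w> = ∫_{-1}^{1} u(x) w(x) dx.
g(x) = 3*x^2 + 16*x/5 + 3

The best approximation g ∈ W is the orthogonal projection of f onto W. Writing g = a_0 + a_1 x + a_2 x^2, the coefficients solve the normal equations G · a = b where
  G_{ij} = <φ_i, φ_j> and b_i = <f, φ_i>, with φ_0 = 1, φ_1 = x, φ_2 = x^2.
G =
  [2, 0, 2/3]
  [0, 2/3, 0]
  [2/3, 0, 2/5],
b = (8, 32/15, 16/5).
Solving gives a_0 = 3, a_1 = 16/5, a_2 = 3, so
  g(x) = 3*x^2 + 16*x/5 + 3.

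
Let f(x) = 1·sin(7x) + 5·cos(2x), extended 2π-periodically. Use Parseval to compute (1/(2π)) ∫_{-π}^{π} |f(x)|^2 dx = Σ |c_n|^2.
Σ |c_n|^2 = 13

Expand |f|^2 and use orthogonality of {sin(nx), cos(mx)} on [-π, π]:
  ∫_{-π}^{π} sin(nx)^2 dx = π, ∫ cos(mx)^2 dx = π, and cross terms integrate to 0.
So ∫_{-π}^{π} f(x)^2 dx = 1^2 · π + 5^2 · π = (1 + 25)π.
Divide by 2π: (1 + 25)/2 = 13.
By Parseval, this equals Σ |c_n|^2.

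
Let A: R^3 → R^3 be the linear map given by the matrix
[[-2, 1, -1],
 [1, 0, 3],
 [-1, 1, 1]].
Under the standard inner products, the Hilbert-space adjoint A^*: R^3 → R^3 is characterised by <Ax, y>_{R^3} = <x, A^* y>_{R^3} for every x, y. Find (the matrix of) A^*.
A^* = A^T =
[[-2, 1, -1],
 [1, 0, 1],
 [-1, 3, 1]]

For real matrices with standard dot products, the defining identity <Ax, y> = <x, A^* y> gives (Ax)^T y = x^T (A^*) y, i.e. x^T A^T y = x^T (A^*) y. Since this holds for all x, y, we must have A^* = A^T. Therefore
A^* =
[[-2, 1, -1],
 [1, 0, 1],
 [-1, 3, 1]].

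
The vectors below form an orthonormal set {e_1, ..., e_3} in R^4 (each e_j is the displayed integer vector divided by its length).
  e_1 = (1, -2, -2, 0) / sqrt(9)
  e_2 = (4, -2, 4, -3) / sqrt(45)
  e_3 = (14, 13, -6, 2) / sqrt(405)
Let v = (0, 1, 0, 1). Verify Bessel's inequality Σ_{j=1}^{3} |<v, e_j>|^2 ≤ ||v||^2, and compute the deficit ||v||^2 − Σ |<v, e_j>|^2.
Σ |<v, e_j>|^2 = 14/9; ||v||^2 = 2; deficit = 4/9

Write each e_j = u_j / sqrt(<u_j, u_j>) where u_j is the displayed integer vector. Then <v, e_j> = <v, u_j> / sqrt(<u_j, u_j>), so |<v, e_j>|^2 = <v, u_j>^2 / <u_j, u_j>.
Coefficients: <v, e_1> = -2/sqrt(9), <v, e_2> = -5/sqrt(45), <v, e_3> = 15/sqrt(405).
Square and sum: Σ |<v, e_j>|^2 = 14/9.
Compute ||v||^2 = v·v = 2.
Deficit = 2 − 14/9 = 4/9 ≥ 0, confirming Bessel's inequality. (The deficit equals ||v − Σ <v,e_j> e_j||^2, the squared distance from v to span{e_j}.)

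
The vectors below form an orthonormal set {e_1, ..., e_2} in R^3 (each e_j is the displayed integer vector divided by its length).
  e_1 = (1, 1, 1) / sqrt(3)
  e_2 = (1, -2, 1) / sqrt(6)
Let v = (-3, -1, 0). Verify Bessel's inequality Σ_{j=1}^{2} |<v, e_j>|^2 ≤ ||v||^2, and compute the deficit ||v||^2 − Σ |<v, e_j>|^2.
Σ |<v, e_j>|^2 = 11/2; ||v||^2 = 10; deficit = 9/2

Write each e_j = u_j / sqrt(<u_j, u_j>) where u_j is the displayed integer vector. Then <v, e_j> = <v, u_j> / sqrt(<u_j, u_j>), so |<v, e_j>|^2 = <v, u_j>^2 / <u_j, u_j>.
Coefficients: <v, e_1> = -4/sqrt(3), <v, e_2> = -1/sqrt(6).
Square and sum: Σ |<v, e_j>|^2 = 11/2.
Compute ||v||^2 = v·v = 10.
Deficit = 10 − 11/2 = 9/2 ≥ 0, confirming Bessel's inequality. (The deficit equals ||v − Σ <v,e_j> e_j||^2, the squared distance from v to span{e_j}.)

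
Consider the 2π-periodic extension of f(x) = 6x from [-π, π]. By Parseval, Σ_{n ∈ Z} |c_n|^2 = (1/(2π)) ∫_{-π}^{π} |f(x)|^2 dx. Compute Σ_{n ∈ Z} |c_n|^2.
Σ |c_n|^2 = 12π^2

Expand and integrate term by term over [-π, π]:
  ∫ (6x)^2 dx = 36·(2π^3/3); ∫ 2·6·(0)·x dx = 0 (odd integrand); ∫ 0^2 dx = 0·2π.
So (1/(2π)) ∫_{-π}^{π} (6x)^2 dx = 36π^2/3 + 0 = 12π^2.
Parseval ⇒ Σ |c_n|^2 = 12π^2.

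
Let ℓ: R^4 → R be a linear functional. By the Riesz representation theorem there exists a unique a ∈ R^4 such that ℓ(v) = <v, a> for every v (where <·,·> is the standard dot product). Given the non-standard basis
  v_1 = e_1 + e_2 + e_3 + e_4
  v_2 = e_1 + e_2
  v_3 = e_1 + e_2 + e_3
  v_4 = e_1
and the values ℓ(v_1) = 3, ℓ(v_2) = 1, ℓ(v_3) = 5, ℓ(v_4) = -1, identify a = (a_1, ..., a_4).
a = (-1, 2, 4, -2)

Write a = (a_1, ..., a_4) in the standard basis. For each basis vector v_i, ℓ(v_i) = <v_i, a> is a linear equation in the a_j's. Collect the n equations into a matrix system V a = ℓ, where row i of V is v_i (expressed in the standard basis). Since V is invertible (lower-triangular with 1s on the diagonal, up to permutation), solve by back-substitution:
  V =
[[1, 1, 1, 1],
 [1, 1, 0, 0],
 [1, 1, 1, 0],
 [1, 0, 0, 0]]
  V a = (3, 1, 5, -1)
Solving gives a = (-1, 2, 4, -2).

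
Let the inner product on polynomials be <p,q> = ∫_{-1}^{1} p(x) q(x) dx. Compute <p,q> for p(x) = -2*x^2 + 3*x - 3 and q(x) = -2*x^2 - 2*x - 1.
<p,q> = 134/15

Expand the product: p(x)·q(x) = 4*x^4 - 2*x^3 + 2*x^2 + 3*x + 3.
∫_{-1}^{1} of each monomial x^k gives [2/(k+1) if k even, 0 if k odd]. Integrating term-by-term (or equivalently evaluating the antiderivative F(x) = 4*x^5/5 - x^4/2 + 2*x^3/3 + 3*x^2/2 + 3*x at the endpoints):
  F(1) − F(−1) = 82/15 − (-52/15) = 134/15.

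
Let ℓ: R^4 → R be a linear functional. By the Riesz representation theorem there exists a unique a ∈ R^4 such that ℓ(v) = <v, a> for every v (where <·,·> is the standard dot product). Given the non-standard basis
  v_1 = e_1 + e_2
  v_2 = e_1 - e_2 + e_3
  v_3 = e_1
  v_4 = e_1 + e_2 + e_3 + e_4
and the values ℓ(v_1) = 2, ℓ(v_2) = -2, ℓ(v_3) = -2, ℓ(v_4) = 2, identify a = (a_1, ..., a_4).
a = (-2, 4, 4, -4)

Write a = (a_1, ..., a_4) in the standard basis. For each basis vector v_i, ℓ(v_i) = <v_i, a> is a linear equation in the a_j's. Collect the n equations into a matrix system V a = ℓ, where row i of V is v_i (expressed in the standard basis). Since V is invertible (lower-triangular with 1s on the diagonal, up to permutation), solve by back-substitution:
  V =
[[1, 1, 0, 0],
 [1, -1, 1, 0],
 [1, 0, 0, 0],
 [1, 1, 1, 1]]
  V a = (2, -2, -2, 2)
Solving gives a = (-2, 4, 4, -4).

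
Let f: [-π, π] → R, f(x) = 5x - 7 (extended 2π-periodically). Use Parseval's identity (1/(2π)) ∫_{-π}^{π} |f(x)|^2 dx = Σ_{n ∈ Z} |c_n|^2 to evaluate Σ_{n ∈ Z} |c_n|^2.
Σ |c_n|^2 = 25π^2/3 + 49

Expand and integrate term by term over [-π, π]:
  ∫ (5x)^2 dx = 25·(2π^3/3); ∫ 2·5·(-7)·x dx = 0 (odd integrand); ∫ (-7)^2 dx = 49·2π.
So (1/(2π)) ∫_{-π}^{π} (5x - 7)^2 dx = 25π^2/3 + 49 = 25π^2/3 + 49.
Parseval ⇒ Σ |c_n|^2 = 25π^2/3 + 49.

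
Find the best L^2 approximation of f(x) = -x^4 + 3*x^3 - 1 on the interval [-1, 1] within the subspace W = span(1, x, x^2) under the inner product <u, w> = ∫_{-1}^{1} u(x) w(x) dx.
g(x) = -6*x^2/7 + 9*x/5 - 32/35

The best approximation g ∈ W is the orthogonal projection of f onto W. Writing g = a_0 + a_1 x + a_2 x^2, the coefficients solve the normal equations G · a = b where
  G_{ij} = <φ_i, φ_j> and b_i = <f, φ_i>, with φ_0 = 1, φ_1 = x, φ_2 = x^2.
G =
  [2, 0, 2/3]
  [0, 2/3, 0]
  [2/3, 0, 2/5],
b = (-12/5, 6/5, -20/21).
Solving gives a_0 = -32/35, a_1 = 9/5, a_2 = -6/7, so
  g(x) = -6*x^2/7 + 9*x/5 - 32/35.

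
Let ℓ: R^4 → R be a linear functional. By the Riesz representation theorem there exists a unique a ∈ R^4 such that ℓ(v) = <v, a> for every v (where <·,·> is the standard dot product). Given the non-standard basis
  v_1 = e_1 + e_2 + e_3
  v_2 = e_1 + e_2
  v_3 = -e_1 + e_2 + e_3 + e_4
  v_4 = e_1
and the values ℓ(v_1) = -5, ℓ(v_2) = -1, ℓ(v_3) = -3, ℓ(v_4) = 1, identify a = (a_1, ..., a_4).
a = (1, -2, -4, 4)

Write a = (a_1, ..., a_4) in the standard basis. For each basis vector v_i, ℓ(v_i) = <v_i, a> is a linear equation in the a_j's. Collect the n equations into a matrix system V a = ℓ, where row i of V is v_i (expressed in the standard basis). Since V is invertible (lower-triangular with 1s on the diagonal, up to permutation), solve by back-substitution:
  V =
[[1, 1, 1, 0],
 [1, 1, 0, 0],
 [-1, 1, 1, 1],
 [1, 0, 0, 0]]
  V a = (-5, -1, -3, 1)
Solving gives a = (1, -2, -4, 4).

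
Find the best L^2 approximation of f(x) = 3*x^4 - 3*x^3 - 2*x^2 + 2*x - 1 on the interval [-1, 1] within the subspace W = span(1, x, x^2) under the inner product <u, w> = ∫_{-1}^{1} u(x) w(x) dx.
g(x) = 4*x^2/7 + x/5 - 44/35

The best approximation g ∈ W is the orthogonal projection of f onto W. Writing g = a_0 + a_1 x + a_2 x^2, the coefficients solve the normal equations G · a = b where
  G_{ij} = <φ_i, φ_j> and b_i = <f, φ_i>, with φ_0 = 1, φ_1 = x, φ_2 = x^2.
G =
  [2, 0, 2/3]
  [0, 2/3, 0]
  [2/3, 0, 2/5],
b = (-32/15, 2/15, -64/105).
Solving gives a_0 = -44/35, a_1 = 1/5, a_2 = 4/7, so
  g(x) = 4*x^2/7 + x/5 - 44/35.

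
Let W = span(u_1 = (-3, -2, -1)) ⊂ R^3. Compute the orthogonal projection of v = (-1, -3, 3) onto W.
proj_W(v) = (-9/7, -6/7, -3/7)

Set up U = [u_1 | ... | u_1] ∈ R^(3×1). The projector onto W = col(U) is P = U (U^T U)^(-1) U^T.
Compute U^T U =
  [14],
and U^T v = (6).
Solve U^T U · c = U^T v for the coefficients: c = (3/7). The projection is proj_W(v) = U c.
Check: (v - proj_W(v)) · u_1 = 0  (should be 0).
Result: proj_W(v) = (-9/7, -6/7, -3/7).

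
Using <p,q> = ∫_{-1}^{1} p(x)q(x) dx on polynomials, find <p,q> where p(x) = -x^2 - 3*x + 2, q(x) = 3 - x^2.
<p,q> = 136/15

Expand the product: p(x)·q(x) = x^4 + 3*x^3 - 5*x^2 - 9*x + 6.
∫_{-1}^{1} of each monomial x^k gives [2/(k+1) if k even, 0 if k odd]. Integrating term-by-term (or equivalently evaluating the antiderivative F(x) = x^5/5 + 3*x^4/4 - 5*x^3/3 - 9*x^2/2 + 6*x at the endpoints):
  F(1) − F(−1) = 47/60 − (-497/60) = 136/15.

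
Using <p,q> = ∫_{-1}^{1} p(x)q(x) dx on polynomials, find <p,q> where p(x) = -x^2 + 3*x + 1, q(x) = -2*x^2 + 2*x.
<p,q> = 52/15

Expand the product: p(x)·q(x) = 2*x^4 - 8*x^3 + 4*x^2 + 2*x.
∫_{-1}^{1} of each monomial x^k gives [2/(k+1) if k even, 0 if k odd]. Integrating term-by-term (or equivalently evaluating the antiderivative F(x) = 2*x^5/5 - 2*x^4 + 4*x^3/3 + x^2 at the endpoints):
  F(1) − F(−1) = 11/15 − (-41/15) = 52/15.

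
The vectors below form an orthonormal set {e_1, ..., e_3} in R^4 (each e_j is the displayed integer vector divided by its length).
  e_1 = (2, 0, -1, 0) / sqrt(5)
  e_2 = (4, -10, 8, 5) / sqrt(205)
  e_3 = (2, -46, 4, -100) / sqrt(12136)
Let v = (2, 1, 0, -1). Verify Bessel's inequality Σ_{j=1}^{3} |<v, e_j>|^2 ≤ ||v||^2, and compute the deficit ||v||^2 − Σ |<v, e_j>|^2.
Σ |<v, e_j>|^2 = 275/74; ||v||^2 = 6; deficit = 169/74

Write each e_j = u_j / sqrt(<u_j, u_j>) where u_j is the displayed integer vector. Then <v, e_j> = <v, u_j> / sqrt(<u_j, u_j>), so |<v, e_j>|^2 = <v, u_j>^2 / <u_j, u_j>.
Coefficients: <v, e_1> = 4/sqrt(5), <v, e_2> = -7/sqrt(205), <v, e_3> = 58/sqrt(12136).
Square and sum: Σ |<v, e_j>|^2 = 275/74.
Compute ||v||^2 = v·v = 6.
Deficit = 6 − 275/74 = 169/74 ≥ 0, confirming Bessel's inequality. (The deficit equals ||v − Σ <v,e_j> e_j||^2, the squared distance from v to span{e_j}.)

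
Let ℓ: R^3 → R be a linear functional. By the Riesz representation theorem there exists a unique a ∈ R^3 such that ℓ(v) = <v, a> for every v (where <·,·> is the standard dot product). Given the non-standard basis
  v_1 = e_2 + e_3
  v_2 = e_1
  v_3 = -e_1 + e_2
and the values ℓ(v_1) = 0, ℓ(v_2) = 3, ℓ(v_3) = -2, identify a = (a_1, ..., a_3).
a = (3, 1, -1)

Write a = (a_1, ..., a_3) in the standard basis. For each basis vector v_i, ℓ(v_i) = <v_i, a> is a linear equation in the a_j's. Collect the n equations into a matrix system V a = ℓ, where row i of V is v_i (expressed in the standard basis). Since V is invertible (lower-triangular with 1s on the diagonal, up to permutation), solve by back-substitution:
  V =
[[0, 1, 1],
 [1, 0, 0],
 [-1, 1, 0]]
  V a = (0, 3, -2)
Solving gives a = (3, 1, -1).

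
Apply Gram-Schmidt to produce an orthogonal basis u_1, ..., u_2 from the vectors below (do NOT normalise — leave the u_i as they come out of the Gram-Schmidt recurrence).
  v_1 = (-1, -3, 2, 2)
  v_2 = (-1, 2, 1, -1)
Orthogonal basis:
  u_1 = (-1, -3, 2, 2)
  u_2 = (-23/18, 7/6, 14/9, -4/9)

Apply the Gram-Schmidt recurrence
  u_1 = v_1
  u_i = v_i − Σ_{j<i} ((v_i · u_j) / (u_j · u_j)) · u_j.

Step by step this gives:
  u_1 = (-1, -3, 2, 2)
  u_2 = (-23/18, 7/6, 14/9, -4/9)

Orthogonality check:
  u_2 · u_1 = 0 (should be 0)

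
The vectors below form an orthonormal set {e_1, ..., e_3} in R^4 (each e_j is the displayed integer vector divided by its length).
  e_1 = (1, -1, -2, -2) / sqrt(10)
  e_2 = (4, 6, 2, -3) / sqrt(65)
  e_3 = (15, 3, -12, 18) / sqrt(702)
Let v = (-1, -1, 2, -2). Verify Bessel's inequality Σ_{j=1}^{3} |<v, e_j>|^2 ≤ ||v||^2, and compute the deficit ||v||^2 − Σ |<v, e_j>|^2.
Σ |<v, e_j>|^2 = 26/3; ||v||^2 = 10; deficit = 4/3

Write each e_j = u_j / sqrt(<u_j, u_j>) where u_j is the displayed integer vector. Then <v, e_j> = <v, u_j> / sqrt(<u_j, u_j>), so |<v, e_j>|^2 = <v, u_j>^2 / <u_j, u_j>.
Coefficients: <v, e_1> = 0/sqrt(10), <v, e_2> = 0/sqrt(65), <v, e_3> = -78/sqrt(702).
Square and sum: Σ |<v, e_j>|^2 = 26/3.
Compute ||v||^2 = v·v = 10.
Deficit = 10 − 26/3 = 4/3 ≥ 0, confirming Bessel's inequality. (The deficit equals ||v − Σ <v,e_j> e_j||^2, the squared distance from v to span{e_j}.)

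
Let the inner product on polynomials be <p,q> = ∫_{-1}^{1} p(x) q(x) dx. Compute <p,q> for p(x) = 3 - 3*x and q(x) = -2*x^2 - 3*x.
<p,q> = 2

Expand the product: p(x)·q(x) = 6*x^3 + 3*x^2 - 9*x.
∫_{-1}^{1} of each monomial x^k gives [2/(k+1) if k even, 0 if k odd]. Integrating term-by-term (or equivalently evaluating the antiderivative F(x) = 3*x^4/2 + x^3 - 9*x^2/2 at the endpoints):
  F(1) − F(−1) = -2 − (-4) = 2.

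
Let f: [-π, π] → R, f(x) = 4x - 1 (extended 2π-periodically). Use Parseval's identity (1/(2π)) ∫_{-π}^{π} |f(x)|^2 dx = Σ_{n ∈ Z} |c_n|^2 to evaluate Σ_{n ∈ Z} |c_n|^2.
Σ |c_n|^2 = 16π^2/3 + 1

Expand and integrate term by term over [-π, π]:
  ∫ (4x)^2 dx = 16·(2π^3/3); ∫ 2·4·(-1)·x dx = 0 (odd integrand); ∫ (-1)^2 dx = 1·2π.
So (1/(2π)) ∫_{-π}^{π} (4x - 1)^2 dx = 16π^2/3 + 1 = 16π^2/3 + 1.
Parseval ⇒ Σ |c_n|^2 = 16π^2/3 + 1.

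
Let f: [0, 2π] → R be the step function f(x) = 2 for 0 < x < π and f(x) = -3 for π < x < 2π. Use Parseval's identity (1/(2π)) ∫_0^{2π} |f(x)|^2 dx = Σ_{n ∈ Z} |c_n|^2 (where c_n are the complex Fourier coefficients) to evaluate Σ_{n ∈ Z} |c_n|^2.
Σ |c_n|^2 = 13/2

Parseval equates the L^2 energy of f (normalised by 1/(2π)) with the ℓ^2 sum of its Fourier coefficients: (1/(2π)) ∫_0^{2π} |f|^2 = Σ |c_n|^2.
Compute the left side: (1/(2π)) [∫_0^π 2^2 dx + ∫_π^{2π} (-3)^2 dx] = (1/(2π)) · (4π + 9π) = (4 + 9)/2 = 13/2.
So Σ_{n ∈ Z} |c_n|^2 = 13/2.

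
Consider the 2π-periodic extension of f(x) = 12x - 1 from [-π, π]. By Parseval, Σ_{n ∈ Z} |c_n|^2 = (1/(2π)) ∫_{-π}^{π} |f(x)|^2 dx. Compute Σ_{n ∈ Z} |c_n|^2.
Σ |c_n|^2 = 48π^2 + 1

Expand and integrate term by term over [-π, π]:
  ∫ (12x)^2 dx = 144·(2π^3/3); ∫ 2·12·(-1)·x dx = 0 (odd integrand); ∫ (-1)^2 dx = 1·2π.
So (1/(2π)) ∫_{-π}^{π} (12x - 1)^2 dx = 144π^2/3 + 1 = 48π^2 + 1.
Parseval ⇒ Σ |c_n|^2 = 48π^2 + 1.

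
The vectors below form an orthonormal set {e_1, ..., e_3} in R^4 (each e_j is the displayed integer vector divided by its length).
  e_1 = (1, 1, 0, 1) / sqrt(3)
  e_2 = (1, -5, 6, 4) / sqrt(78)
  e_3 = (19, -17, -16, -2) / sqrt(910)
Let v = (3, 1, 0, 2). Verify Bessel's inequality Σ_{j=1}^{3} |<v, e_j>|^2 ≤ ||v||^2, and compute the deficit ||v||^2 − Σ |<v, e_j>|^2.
Σ |<v, e_j>|^2 = 486/35; ||v||^2 = 14; deficit = 4/35

Write each e_j = u_j / sqrt(<u_j, u_j>) where u_j is the displayed integer vector. Then <v, e_j> = <v, u_j> / sqrt(<u_j, u_j>), so |<v, e_j>|^2 = <v, u_j>^2 / <u_j, u_j>.
Coefficients: <v, e_1> = 6/sqrt(3), <v, e_2> = 6/sqrt(78), <v, e_3> = 36/sqrt(910).
Square and sum: Σ |<v, e_j>|^2 = 486/35.
Compute ||v||^2 = v·v = 14.
Deficit = 14 − 486/35 = 4/35 ≥ 0, confirming Bessel's inequality. (The deficit equals ||v − Σ <v,e_j> e_j||^2, the squared distance from v to span{e_j}.)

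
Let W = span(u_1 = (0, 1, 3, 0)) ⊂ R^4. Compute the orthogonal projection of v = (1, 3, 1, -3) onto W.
proj_W(v) = (0, 3/5, 9/5, 0)

Set up U = [u_1 | ... | u_1] ∈ R^(4×1). The projector onto W = col(U) is P = U (U^T U)^(-1) U^T.
Compute U^T U =
  [10],
and U^T v = (6).
Solve U^T U · c = U^T v for the coefficients: c = (3/5). The projection is proj_W(v) = U c.
Check: (v - proj_W(v)) · u_1 = 0  (should be 0).
Result: proj_W(v) = (0, 3/5, 9/5, 0).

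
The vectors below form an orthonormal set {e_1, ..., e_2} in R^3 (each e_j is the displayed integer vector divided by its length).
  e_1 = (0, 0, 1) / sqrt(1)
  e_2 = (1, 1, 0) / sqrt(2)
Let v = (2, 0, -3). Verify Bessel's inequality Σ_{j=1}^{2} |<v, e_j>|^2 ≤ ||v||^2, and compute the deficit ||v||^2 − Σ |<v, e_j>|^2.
Σ |<v, e_j>|^2 = 11; ||v||^2 = 13; deficit = 2

Write each e_j = u_j / sqrt(<u_j, u_j>) where u_j is the displayed integer vector. Then <v, e_j> = <v, u_j> / sqrt(<u_j, u_j>), so |<v, e_j>|^2 = <v, u_j>^2 / <u_j, u_j>.
Coefficients: <v, e_1> = -3/sqrt(1), <v, e_2> = 2/sqrt(2).
Square and sum: Σ |<v, e_j>|^2 = 11.
Compute ||v||^2 = v·v = 13.
Deficit = 13 − 11 = 2 ≥ 0, confirming Bessel's inequality. (The deficit equals ||v − Σ <v,e_j> e_j||^2, the squared distance from v to span{e_j}.)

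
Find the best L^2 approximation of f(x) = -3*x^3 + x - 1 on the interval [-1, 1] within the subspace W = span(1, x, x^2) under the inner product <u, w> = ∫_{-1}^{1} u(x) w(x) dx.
g(x) = -4*x/5 - 1

The best approximation g ∈ W is the orthogonal projection of f onto W. Writing g = a_0 + a_1 x + a_2 x^2, the coefficients solve the normal equations G · a = b where
  G_{ij} = <φ_i, φ_j> and b_i = <f, φ_i>, with φ_0 = 1, φ_1 = x, φ_2 = x^2.
G =
  [2, 0, 2/3]
  [0, 2/3, 0]
  [2/3, 0, 2/5],
b = (-2, -8/15, -2/3).
Solving gives a_0 = -1, a_1 = -4/5, a_2 = 0, so
  g(x) = -4*x/5 - 1.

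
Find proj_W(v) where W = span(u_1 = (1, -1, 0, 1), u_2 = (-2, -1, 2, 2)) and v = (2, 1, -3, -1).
proj_W(v) = (91/38, 13/19, -39/19, -65/38)

Set up U = [u_1 | ... | u_2] ∈ R^(4×2). The projector onto W = col(U) is P = U (U^T U)^(-1) U^T.
Compute U^T U =
  [3, 1]
  [1, 13],
and U^T v = (0, -13).
Solve U^T U · c = U^T v for the coefficients: c = (13/38, -39/38). The projection is proj_W(v) = U c.
Check: (v - proj_W(v)) · u_1 = 0  (should be 0).
Check: (v - proj_W(v)) · u_2 = 0  (should be 0).
Result: proj_W(v) = (91/38, 13/19, -39/19, -65/38).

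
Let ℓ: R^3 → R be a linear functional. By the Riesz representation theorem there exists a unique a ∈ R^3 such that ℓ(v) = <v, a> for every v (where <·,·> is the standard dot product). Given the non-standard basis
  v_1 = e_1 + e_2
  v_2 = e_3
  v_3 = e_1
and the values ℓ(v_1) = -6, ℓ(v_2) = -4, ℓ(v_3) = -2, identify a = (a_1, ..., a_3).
a = (-2, -4, -4)

Write a = (a_1, ..., a_3) in the standard basis. For each basis vector v_i, ℓ(v_i) = <v_i, a> is a linear equation in the a_j's. Collect the n equations into a matrix system V a = ℓ, where row i of V is v_i (expressed in the standard basis). Since V is invertible (lower-triangular with 1s on the diagonal, up to permutation), solve by back-substitution:
  V =
[[1, 1, 0],
 [0, 0, 1],
 [1, 0, 0]]
  V a = (-6, -4, -2)
Solving gives a = (-2, -4, -4).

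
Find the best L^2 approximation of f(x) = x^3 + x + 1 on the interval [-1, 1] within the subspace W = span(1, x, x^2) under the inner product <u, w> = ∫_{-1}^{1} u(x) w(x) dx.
g(x) = 8*x/5 + 1

The best approximation g ∈ W is the orthogonal projection of f onto W. Writing g = a_0 + a_1 x + a_2 x^2, the coefficients solve the normal equations G · a = b where
  G_{ij} = <φ_i, φ_j> and b_i = <f, φ_i>, with φ_0 = 1, φ_1 = x, φ_2 = x^2.
G =
  [2, 0, 2/3]
  [0, 2/3, 0]
  [2/3, 0, 2/5],
b = (2, 16/15, 2/3).
Solving gives a_0 = 1, a_1 = 8/5, a_2 = 0, so
  g(x) = 8*x/5 + 1.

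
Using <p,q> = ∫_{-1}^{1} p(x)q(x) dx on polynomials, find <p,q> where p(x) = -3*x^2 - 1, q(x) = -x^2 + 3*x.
<p,q> = 28/15

Expand the product: p(x)·q(x) = 3*x^4 - 9*x^3 + x^2 - 3*x.
∫_{-1}^{1} of each monomial x^k gives [2/(k+1) if k even, 0 if k odd]. Integrating term-by-term (or equivalently evaluating the antiderivative F(x) = 3*x^5/5 - 9*x^4/4 + x^3/3 - 3*x^2/2 at the endpoints):
  F(1) − F(−1) = -169/60 − (-281/60) = 28/15.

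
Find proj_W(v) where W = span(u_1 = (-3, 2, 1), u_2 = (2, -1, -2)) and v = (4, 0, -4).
proj_W(v) = (40/13, -16/13, -56/13)

Set up U = [u_1 | ... | u_2] ∈ R^(3×2). The projector onto W = col(U) is P = U (U^T U)^(-1) U^T.
Compute U^T U =
  [14, -10]
  [-10, 9],
and U^T v = (-16, 16).
Solve U^T U · c = U^T v for the coefficients: c = (8/13, 32/13). The projection is proj_W(v) = U c.
Check: (v - proj_W(v)) · u_1 = 0  (should be 0).
Check: (v - proj_W(v)) · u_2 = 0  (should be 0).
Result: proj_W(v) = (40/13, -16/13, -56/13).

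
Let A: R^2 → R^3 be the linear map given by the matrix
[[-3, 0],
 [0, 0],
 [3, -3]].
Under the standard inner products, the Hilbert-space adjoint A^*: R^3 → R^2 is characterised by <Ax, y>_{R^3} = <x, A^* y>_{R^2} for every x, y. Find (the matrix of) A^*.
A^* = A^T =
[[-3, 0, 3],
 [0, 0, -3]]

For real matrices with standard dot products, the defining identity <Ax, y> = <x, A^* y> gives (Ax)^T y = x^T (A^*) y, i.e. x^T A^T y = x^T (A^*) y. Since this holds for all x, y, we must have A^* = A^T. Therefore
A^* =
[[-3, 0, 3],
 [0, 0, -3]].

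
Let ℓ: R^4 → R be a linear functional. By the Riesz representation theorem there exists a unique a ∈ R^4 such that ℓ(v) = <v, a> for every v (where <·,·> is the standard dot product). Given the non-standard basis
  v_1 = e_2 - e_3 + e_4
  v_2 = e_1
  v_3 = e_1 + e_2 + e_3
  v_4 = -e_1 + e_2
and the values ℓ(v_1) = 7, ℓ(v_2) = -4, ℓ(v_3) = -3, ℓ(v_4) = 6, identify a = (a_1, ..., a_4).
a = (-4, 2, -1, 4)

Write a = (a_1, ..., a_4) in the standard basis. For each basis vector v_i, ℓ(v_i) = <v_i, a> is a linear equation in the a_j's. Collect the n equations into a matrix system V a = ℓ, where row i of V is v_i (expressed in the standard basis). Since V is invertible (lower-triangular with 1s on the diagonal, up to permutation), solve by back-substitution:
  V =
[[0, 1, -1, 1],
 [1, 0, 0, 0],
 [1, 1, 1, 0],
 [-1, 1, 0, 0]]
  V a = (7, -4, -3, 6)
Solving gives a = (-4, 2, -1, 4).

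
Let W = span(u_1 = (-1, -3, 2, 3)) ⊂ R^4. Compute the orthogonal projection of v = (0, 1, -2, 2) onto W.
proj_W(v) = (1/23, 3/23, -2/23, -3/23)

Set up U = [u_1 | ... | u_1] ∈ R^(4×1). The projector onto W = col(U) is P = U (U^T U)^(-1) U^T.
Compute U^T U =
  [23],
and U^T v = (-1).
Solve U^T U · c = U^T v for the coefficients: c = (-1/23). The projection is proj_W(v) = U c.
Check: (v - proj_W(v)) · u_1 = 0  (should be 0).
Result: proj_W(v) = (1/23, 3/23, -2/23, -3/23).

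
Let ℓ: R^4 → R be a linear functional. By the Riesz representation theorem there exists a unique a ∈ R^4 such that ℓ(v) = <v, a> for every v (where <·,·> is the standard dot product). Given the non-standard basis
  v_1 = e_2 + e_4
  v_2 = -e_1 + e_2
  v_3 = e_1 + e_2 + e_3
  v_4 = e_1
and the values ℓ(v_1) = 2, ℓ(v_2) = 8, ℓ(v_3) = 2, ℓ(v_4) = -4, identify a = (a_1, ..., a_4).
a = (-4, 4, 2, -2)

Write a = (a_1, ..., a_4) in the standard basis. For each basis vector v_i, ℓ(v_i) = <v_i, a> is a linear equation in the a_j's. Collect the n equations into a matrix system V a = ℓ, where row i of V is v_i (expressed in the standard basis). Since V is invertible (lower-triangular with 1s on the diagonal, up to permutation), solve by back-substitution:
  V =
[[0, 1, 0, 1],
 [-1, 1, 0, 0],
 [1, 1, 1, 0],
 [1, 0, 0, 0]]
  V a = (2, 8, 2, -4)
Solving gives a = (-4, 4, 2, -2).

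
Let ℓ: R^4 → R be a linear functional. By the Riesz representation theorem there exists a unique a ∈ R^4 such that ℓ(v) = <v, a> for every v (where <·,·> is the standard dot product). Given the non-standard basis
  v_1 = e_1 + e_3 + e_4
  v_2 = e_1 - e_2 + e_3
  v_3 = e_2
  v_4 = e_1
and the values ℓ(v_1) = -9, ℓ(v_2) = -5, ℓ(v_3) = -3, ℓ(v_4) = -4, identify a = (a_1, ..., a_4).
a = (-4, -3, -4, -1)

Write a = (a_1, ..., a_4) in the standard basis. For each basis vector v_i, ℓ(v_i) = <v_i, a> is a linear equation in the a_j's. Collect the n equations into a matrix system V a = ℓ, where row i of V is v_i (expressed in the standard basis). Since V is invertible (lower-triangular with 1s on the diagonal, up to permutation), solve by back-substitution:
  V =
[[1, 0, 1, 1],
 [1, -1, 1, 0],
 [0, 1, 0, 0],
 [1, 0, 0, 0]]
  V a = (-9, -5, -3, -4)
Solving gives a = (-4, -3, -4, -1).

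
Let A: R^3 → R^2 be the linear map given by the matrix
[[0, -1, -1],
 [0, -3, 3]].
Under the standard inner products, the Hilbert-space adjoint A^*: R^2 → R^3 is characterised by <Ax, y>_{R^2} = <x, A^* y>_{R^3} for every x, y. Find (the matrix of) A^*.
A^* = A^T =
[[0, 0],
 [-1, -3],
 [-1, 3]]

For real matrices with standard dot products, the defining identity <Ax, y> = <x, A^* y> gives (Ax)^T y = x^T (A^*) y, i.e. x^T A^T y = x^T (A^*) y. Since this holds for all x, y, we must have A^* = A^T. Therefore
A^* =
[[0, 0],
 [-1, -3],
 [-1, 3]].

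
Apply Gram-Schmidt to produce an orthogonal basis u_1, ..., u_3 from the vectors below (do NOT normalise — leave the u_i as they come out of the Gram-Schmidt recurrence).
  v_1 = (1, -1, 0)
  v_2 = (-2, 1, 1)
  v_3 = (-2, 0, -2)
Orthogonal basis:
  u_1 = (1, -1, 0)
  u_2 = (-1/2, -1/2, 1)
  u_3 = (-4/3, -4/3, -4/3)

Apply the Gram-Schmidt recurrence
  u_1 = v_1
  u_i = v_i − Σ_{j<i} ((v_i · u_j) / (u_j · u_j)) · u_j.

Step by step this gives:
  u_1 = (1, -1, 0)
  u_2 = (-1/2, -1/2, 1)
  u_3 = (-4/3, -4/3, -4/3)

Orthogonality check:
  u_2 · u_1 = 0 (should be 0)
  u_3 · u_1 = 0 (should be 0)
  u_3 · u_2 = 0 (should be 0)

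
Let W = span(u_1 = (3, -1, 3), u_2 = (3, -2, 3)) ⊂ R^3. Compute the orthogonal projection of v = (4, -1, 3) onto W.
proj_W(v) = (7/2, -1, 7/2)

Set up U = [u_1 | ... | u_2] ∈ R^(3×2). The projector onto W = col(U) is P = U (U^T U)^(-1) U^T.
Compute U^T U =
  [19, 20]
  [20, 22],
and U^T v = (22, 23).
Solve U^T U · c = U^T v for the coefficients: c = (4/3, -1/6). The projection is proj_W(v) = U c.
Check: (v - proj_W(v)) · u_1 = 0  (should be 0).
Check: (v - proj_W(v)) · u_2 = 0  (should be 0).
Result: proj_W(v) = (7/2, -1, 7/2).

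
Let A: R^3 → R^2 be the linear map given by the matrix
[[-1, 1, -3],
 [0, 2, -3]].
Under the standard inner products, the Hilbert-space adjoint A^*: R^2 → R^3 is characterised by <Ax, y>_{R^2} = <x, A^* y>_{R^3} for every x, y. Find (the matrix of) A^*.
A^* = A^T =
[[-1, 0],
 [1, 2],
 [-3, -3]]

For real matrices with standard dot products, the defining identity <Ax, y> = <x, A^* y> gives (Ax)^T y = x^T (A^*) y, i.e. x^T A^T y = x^T (A^*) y. Since this holds for all x, y, we must have A^* = A^T. Therefore
A^* =
[[-1, 0],
 [1, 2],
 [-3, -3]].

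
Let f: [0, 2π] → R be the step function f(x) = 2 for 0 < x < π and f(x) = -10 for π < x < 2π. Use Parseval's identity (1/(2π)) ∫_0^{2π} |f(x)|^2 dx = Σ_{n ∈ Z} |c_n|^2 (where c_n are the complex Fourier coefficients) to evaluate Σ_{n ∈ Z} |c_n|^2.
Σ |c_n|^2 = 52

Parseval equates the L^2 energy of f (normalised by 1/(2π)) with the ℓ^2 sum of its Fourier coefficients: (1/(2π)) ∫_0^{2π} |f|^2 = Σ |c_n|^2.
Compute the left side: (1/(2π)) [∫_0^π 2^2 dx + ∫_π^{2π} (-10)^2 dx] = (1/(2π)) · (4π + 100π) = (4 + 100)/2 = 52.
So Σ_{n ∈ Z} |c_n|^2 = 52.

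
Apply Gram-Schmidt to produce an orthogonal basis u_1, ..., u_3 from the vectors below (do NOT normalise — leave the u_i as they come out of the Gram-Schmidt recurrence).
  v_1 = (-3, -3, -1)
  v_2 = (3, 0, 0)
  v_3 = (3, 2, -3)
Orthogonal basis:
  u_1 = (-3, -3, -1)
  u_2 = (30/19, -27/19, -9/19)
  u_3 = (0, 11/10, -33/10)

Apply the Gram-Schmidt recurrence
  u_1 = v_1
  u_i = v_i − Σ_{j<i} ((v_i · u_j) / (u_j · u_j)) · u_j.

Step by step this gives:
  u_1 = (-3, -3, -1)
  u_2 = (30/19, -27/19, -9/19)
  u_3 = (0, 11/10, -33/10)

Orthogonality check:
  u_2 · u_1 = 0 (should be 0)
  u_3 · u_1 = 0 (should be 0)
  u_3 · u_2 = 0 (should be 0)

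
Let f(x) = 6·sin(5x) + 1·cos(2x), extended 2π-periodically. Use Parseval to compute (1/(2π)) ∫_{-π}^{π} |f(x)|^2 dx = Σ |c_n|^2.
Σ |c_n|^2 = 37/2

Expand |f|^2 and use orthogonality of {sin(nx), cos(mx)} on [-π, π]:
  ∫_{-π}^{π} sin(nx)^2 dx = π, ∫ cos(mx)^2 dx = π, and cross terms integrate to 0.
So ∫_{-π}^{π} f(x)^2 dx = 6^2 · π + 1^2 · π = (36 + 1)π.
Divide by 2π: (36 + 1)/2 = 37/2.
By Parseval, this equals Σ |c_n|^2.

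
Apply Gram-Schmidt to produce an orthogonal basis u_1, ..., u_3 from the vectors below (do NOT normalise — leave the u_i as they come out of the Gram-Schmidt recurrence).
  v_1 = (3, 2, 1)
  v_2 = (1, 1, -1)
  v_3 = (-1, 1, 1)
Orthogonal basis:
  u_1 = (3, 2, 1)
  u_2 = (1/7, 3/7, -9/7)
  u_3 = (-12/13, 16/13, 4/13)

Apply the Gram-Schmidt recurrence
  u_1 = v_1
  u_i = v_i − Σ_{j<i} ((v_i · u_j) / (u_j · u_j)) · u_j.

Step by step this gives:
  u_1 = (3, 2, 1)
  u_2 = (1/7, 3/7, -9/7)
  u_3 = (-12/13, 16/13, 4/13)

Orthogonality check:
  u_2 · u_1 = 0 (should be 0)
  u_3 · u_1 = 0 (should be 0)
  u_3 · u_2 = 0 (should be 0)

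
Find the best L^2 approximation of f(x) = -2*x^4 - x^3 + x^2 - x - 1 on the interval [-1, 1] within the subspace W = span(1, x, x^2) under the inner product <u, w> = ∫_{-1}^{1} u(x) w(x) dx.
g(x) = -5*x^2/7 - 8*x/5 - 29/35

The best approximation g ∈ W is the orthogonal projection of f onto W. Writing g = a_0 + a_1 x + a_2 x^2, the coefficients solve the normal equations G · a = b where
  G_{ij} = <φ_i, φ_j> and b_i = <f, φ_i>, with φ_0 = 1, φ_1 = x, φ_2 = x^2.
G =
  [2, 0, 2/3]
  [0, 2/3, 0]
  [2/3, 0, 2/5],
b = (-32/15, -16/15, -88/105).
Solving gives a_0 = -29/35, a_1 = -8/5, a_2 = -5/7, so
  g(x) = -5*x^2/7 - 8*x/5 - 29/35.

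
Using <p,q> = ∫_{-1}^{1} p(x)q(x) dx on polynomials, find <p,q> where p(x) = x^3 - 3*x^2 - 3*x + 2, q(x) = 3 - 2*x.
<p,q> = 46/5

Expand the product: p(x)·q(x) = -2*x^4 + 9*x^3 - 3*x^2 - 13*x + 6.
∫_{-1}^{1} of each monomial x^k gives [2/(k+1) if k even, 0 if k odd]. Integrating term-by-term (or equivalently evaluating the antiderivative F(x) = -2*x^5/5 + 9*x^4/4 - x^3 - 13*x^2/2 + 6*x at the endpoints):
  F(1) − F(−1) = 7/20 − (-177/20) = 46/5.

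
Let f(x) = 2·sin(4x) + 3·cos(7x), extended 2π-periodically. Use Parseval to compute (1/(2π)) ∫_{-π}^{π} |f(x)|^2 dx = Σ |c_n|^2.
Σ |c_n|^2 = 13/2

Expand |f|^2 and use orthogonality of {sin(nx), cos(mx)} on [-π, π]:
  ∫_{-π}^{π} sin(nx)^2 dx = π, ∫ cos(mx)^2 dx = π, and cross terms integrate to 0.
So ∫_{-π}^{π} f(x)^2 dx = 2^2 · π + 3^2 · π = (4 + 9)π.
Divide by 2π: (4 + 9)/2 = 13/2.
By Parseval, this equals Σ |c_n|^2.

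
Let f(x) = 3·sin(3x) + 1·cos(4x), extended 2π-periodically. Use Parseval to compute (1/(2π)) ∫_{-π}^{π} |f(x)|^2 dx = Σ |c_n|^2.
Σ |c_n|^2 = 5

Expand |f|^2 and use orthogonality of {sin(nx), cos(mx)} on [-π, π]:
  ∫_{-π}^{π} sin(nx)^2 dx = π, ∫ cos(mx)^2 dx = π, and cross terms integrate to 0.
So ∫_{-π}^{π} f(x)^2 dx = 3^2 · π + 1^2 · π = (9 + 1)π.
Divide by 2π: (9 + 1)/2 = 5.
By Parseval, this equals Σ |c_n|^2.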